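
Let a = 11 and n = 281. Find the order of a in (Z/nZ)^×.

ord(11) | φ(281) = 281 − 1 = 280 = 2^3 · 5 · 7.
Divisors of 280: 1, 2, 4, 5, 7, 8, 10, 14, 20, 28, 35, 40, 56, 70, 140, 280.
Test each divisor d:
11^1 ≡ 11
11^2 ≡ 121
11^4 ≡ 29
11^5 ≡ 38
11^7 ≡ 102
11^8 ≡ 279
11^10 ≡ 39
11^14 ≡ 7
11^20 ≡ 116
11^28 ≡ 49
11^35 ≡ 221
11^40 ≡ 249
11^56 ≡ 153
11^70 ≡ 228
11^140 ≡ 280
11^280 ≡ 1
So ord_281(11) = 280.

280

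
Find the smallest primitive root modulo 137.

3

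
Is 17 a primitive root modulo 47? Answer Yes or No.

No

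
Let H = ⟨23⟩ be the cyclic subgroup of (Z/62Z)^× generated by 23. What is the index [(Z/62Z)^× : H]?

3

The order of 23 must divide φ(62) = φ(2)·φ(31) = 1·30 = 30 = 2 · 3 · 5.
Divisors of 30: 1, 2, 3, 5, 6, 10, 15, 30.
Test each divisor d:
23^1 ≡ 23
23^2 ≡ 33
23^3 ≡ 15
23^5 ≡ 61
23^6 ≡ 39
23^10 ≡ 1
Thus |⟨23⟩| = ord(23) = 10.
Index = |(Z/62Z)^×| / |⟨23⟩| = 30 / 10 = 3.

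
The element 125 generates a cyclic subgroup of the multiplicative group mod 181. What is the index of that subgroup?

36

Since 125 ∈ (Z/181Z)^×, its order divides φ(181) = 181 − 1 = 180 = 2^2 · 3^2 · 5.
Divisors of 180: 1, 2, 3, 4, 5, 6, 9, 10, 12, 15, 18, 20, 30, 36, 45, 60, 90, 180.
Test each divisor d:
125^1 ≡ 125 (mod 181)
125^2 ≡ 59 (mod 181)
125^3 ≡ 135 (mod 181)
125^4 ≡ 42 (mod 181)
125^5 ≡ 1 (mod 181) ✓
So ord_181(125) = 5, hence |⟨125⟩| = 5.
The index is φ(181) / ord(125) = 180 / 5 = 36.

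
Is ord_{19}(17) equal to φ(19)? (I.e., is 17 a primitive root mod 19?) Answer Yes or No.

φ(19) = 19 − 1 = 18 = 2 · 3^2.
An element g generates (Z/19Z)^× iff g^(18/q) ≢ 1 (mod 19) for each prime q ∈ {2, 3}.
17^9 ≡ 1 (mod 19)  [q = 2: ≡ 1 ✗]
17^6 ≡ 7 (mod 19)  [q = 3: ≢ 1 ✓]
Since 17^9 ≡ 1, the order of 17 divides 9 < 18, so 17 is not a primitive root.

No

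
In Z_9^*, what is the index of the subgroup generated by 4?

The order of 4 must divide φ(9) = φ(3^2) = 3·(3−1) = 6 = 2 · 3.
Divisors of 6: 1, 2, 3, 6.
Compute 4^d (mod 9) for the divisors d until we hit 1:
4^1 ≡ 4 (mod 9)
4^2 ≡ 7 (mod 9)
4^3 ≡ 1 (mod 9) ✓
Thus |⟨4⟩| = ord(4) = 3.
[(Z/9Z)^× : ⟨4⟩] = 6/3 = 2.

2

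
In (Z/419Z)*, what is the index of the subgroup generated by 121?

2

ord(121) | φ(419) = 419 − 1 = 418 = 2 · 11 · 19.
Divisors of 418: 1, 2, 11, 19, 22, 38, 209, 418.
Evaluate successive powers at the divisors of 418:
121^1 ≡ 121 (mod 419)
121^2 ≡ 395 (mod 419)
121^11 ≡ 7 (mod 419)
121^19 ≡ 334 (mod 419)
121^22 ≡ 49 (mod 419)
121^38 ≡ 102 (mod 419)
121^209 ≡ 1 (mod 419) ✓
Thus |⟨121⟩| = ord(121) = 209.
[(Z/419Z)^× : ⟨121⟩] = 418/209 = 2.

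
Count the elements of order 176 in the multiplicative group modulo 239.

0

φ(239) = 239 − 1 = 238 = 2 · 7 · 17.
Since (Z/239Z)^× is cyclic of order 238, the number of elements of order d is φ(d) when d | 238 and 0 otherwise.
Since 176 ∤ 238, the count is 0.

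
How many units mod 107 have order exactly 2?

1

φ(107) = 107 − 1 = 106 = 2 · 53.
(Z/107Z)^× is cyclic (|G| = 106); a cyclic group of order m has exactly φ(d) elements of each order d | m, and none otherwise.
2 | 106, and φ(2) = 2 − 1 = 1.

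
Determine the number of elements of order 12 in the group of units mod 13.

4

φ(13) = 13 − 1 = 12 = 2^2 · 3.
In a cyclic group of order 12, there are φ(d) elements of order d for each divisor d of 12, and zero for non-divisors.
12 = 2^2 · 3 divides 12, and φ(12) = 4.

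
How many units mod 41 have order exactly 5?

φ(41) = 41 − 1 = 40 = 2^3 · 5.
Since (Z/41Z)^× is cyclic of order 40, the number of elements of order d is φ(d) when d | 40 and 0 otherwise.
5 | 40, and φ(5) = 5 − 1 = 4.

4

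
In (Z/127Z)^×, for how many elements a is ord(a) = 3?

φ(127) = 127 − 1 = 126 = 2 · 3^2 · 7.
In a cyclic group of order 126, there are φ(d) elements of order d for each divisor d of 126, and zero for non-divisors.
3 | 126, and φ(3) = 3 − 1 = 2.

2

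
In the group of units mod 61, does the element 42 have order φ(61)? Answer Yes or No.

φ(61) = 61 − 1 = 60 = 2^2 · 3 · 5.
It suffices to check that the order of 42 is not a proper divisor of 60: compute 42^(60/q) for q ∈ {2, 3, 5}.
42^30 ≡ 1 (mod 61)  [q = 2: ≡ 1 ✗]
42^20 ≡ 13 (mod 61)  [q = 3: ≢ 1 ✓]
42^12 ≡ 9 (mod 61)  [q = 5: ≢ 1 ✓]
The check at q = 2 fails, so 42 generates a proper subgroup.

No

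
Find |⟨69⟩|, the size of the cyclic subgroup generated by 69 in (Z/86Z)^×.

42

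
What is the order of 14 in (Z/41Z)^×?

Since 14 ∈ (Z/41Z)^×, its order divides φ(41) = 41 − 1 = 40 = 2^3 · 5.
Divisors of 40: 1, 2, 4, 5, 8, 10, 20, 40.
Compute 14^d (mod 41) for the divisors d until we hit 1:
14^1 ≡ 14
14^2 ≡ 32
14^4 ≡ 40
14^5 ≡ 27
14^8 ≡ 1
The smallest such exponent is 8, so the order of 14 is 8.

8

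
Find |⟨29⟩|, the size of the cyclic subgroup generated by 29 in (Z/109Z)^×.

54

By Lagrange's theorem, ord_109(29) divides φ(109) = 109 − 1 = 108 = 2^2 · 3^3.
Divisors of 108: 1, 2, 3, 4, 6, 9, 12, 18, 27, 36, 54, 108.
Compute 29^d (mod 109) for the divisors d until we hit 1:
29^1 ≡ 29
29^2 ≡ 78
29^3 ≡ 82
29^4 ≡ 89
29^6 ≡ 75
29^9 ≡ 46
29^12 ≡ 66
29^18 ≡ 45
29^27 ≡ 108
29^36 ≡ 63
29^54 ≡ 1
The smallest such exponent is 54, so the order of 29 is 54.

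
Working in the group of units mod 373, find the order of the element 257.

93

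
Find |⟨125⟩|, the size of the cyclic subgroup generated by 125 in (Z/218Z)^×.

9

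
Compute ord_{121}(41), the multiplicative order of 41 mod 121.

110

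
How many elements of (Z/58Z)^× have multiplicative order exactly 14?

6

φ(58) = φ(2)·φ(29) = 1·28 = 28 = 2^2 · 7.
Since (Z/58Z)^× is cyclic of order 28, the number of elements of order d is φ(d) when d | 28 and 0 otherwise.
14 = 2 · 7 divides 28, and φ(14) = 6.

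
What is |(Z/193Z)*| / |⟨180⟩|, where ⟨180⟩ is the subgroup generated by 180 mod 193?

The order of 180 must divide φ(193) = 193 − 1 = 192 = 2^6 · 3.
Divisors of 192: 1, 2, 3, 4, 6, 8, 12, 16, 24, 32, 48, 64, 96, 192.
Evaluate successive powers at the divisors of 192:
180^1 ≡ 180 (mod 193)
180^2 ≡ 169 (mod 193)
180^3 ≡ 119 (mod 193)
180^4 ≡ 190 (mod 193)
180^6 ≡ 72 (mod 193)
180^8 ≡ 9 (mod 193)
180^12 ≡ 166 (mod 193)
180^16 ≡ 81 (mod 193)
180^24 ≡ 150 (mod 193)
180^32 ≡ 192 (mod 193)
180^48 ≡ 112 (mod 193)
180^64 ≡ 1 (mod 193) ✓
Thus |⟨180⟩| = ord(180) = 64.
The index is φ(193) / ord(180) = 192 / 64 = 3.

3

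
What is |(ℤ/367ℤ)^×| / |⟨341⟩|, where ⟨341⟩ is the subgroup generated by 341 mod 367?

By Lagrange's theorem, ord_367(341) divides φ(367) = 367 − 1 = 366 = 2 · 3 · 61.
Divisors of 366: 1, 2, 3, 6, 61, 122, 183, 366.
Test each divisor d:
341^1 ≡ 341
341^2 ≡ 309
341^3 ≡ 40
341^6 ≡ 132
341^61 ≡ 84
341^122 ≡ 83
341^183 ≡ 366
341^366 ≡ 1
Thus |⟨341⟩| = ord(341) = 366.
The index is φ(367) / ord(341) = 366 / 366 = 1.

1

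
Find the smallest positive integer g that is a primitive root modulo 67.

φ(67) = 67 − 1 = 66 = 2 · 3 · 11.
g is a primitive root iff g^(66/q) ≢ 1 (mod 67) for each prime q ∈ {2, 3, 11}.
g = 2: 2^33 ≡ 66; 2^22 ≡ 37; 2^6 ≡ 64 — none is 1, so 2 is a primitive root.
So 2 is the smallest generator of (Z/67Z)^×.

2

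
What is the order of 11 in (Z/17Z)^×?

16

The order of 11 must divide φ(17) = 17 − 1 = 16 = 2^4.
Divisors of 16: 1, 2, 4, 8, 16.
Evaluate successive powers at the divisors of 16:
11^1 ≡ 11 (mod 17)
11^2 ≡ 2 (mod 17)
11^4 ≡ 4 (mod 17)
11^8 ≡ 16 (mod 17)
11^16 ≡ 1 (mod 17) ✓
Therefore the multiplicative order of 11 modulo 17 is 16.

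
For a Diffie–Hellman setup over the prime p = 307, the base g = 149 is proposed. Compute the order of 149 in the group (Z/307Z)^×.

ord(149) | φ(307) = 307 − 1 = 306 = 2 · 3^2 · 17.
Divisors of 306: 1, 2, 3, 6, 9, 17, 18, 34, 51, 102, 153, 306.
Evaluate successive powers at the divisors of 306:
149^1 ≡ 149
149^2 ≡ 97
149^3 ≡ 24
149^6 ≡ 269
149^9 ≡ 9
149^17 ≡ 289
149^18 ≡ 81
149^34 ≡ 17
149^51 ≡ 1
Therefore the multiplicative order of 149 modulo 307 is 51.

51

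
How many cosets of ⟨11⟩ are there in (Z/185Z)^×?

ord(11) | φ(185) = φ(5·37) = (5−1)·(37−1) = 4·36 = 144 = 2^4 · 3^2.
Divisors of 144: 1, 2, 3, 4, 6, 8, 9, 12, 16, 18, 24, 36, 48, 72, 144.
Compute 11^d (mod 185) for the divisors d until we hit 1:
11^1 ≡ 11
11^2 ≡ 121
11^3 ≡ 36
11^4 ≡ 26
11^6 ≡ 1
So ord_185(11) = 6, hence |⟨11⟩| = 6.
The index is φ(185) / ord(11) = 144 / 6 = 24.

24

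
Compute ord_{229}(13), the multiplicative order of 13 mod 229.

76

By Lagrange's theorem, ord_229(13) divides φ(229) = 229 − 1 = 228 = 2^2 · 3 · 19.
Divisors of 228: 1, 2, 3, 4, 6, 12, 19, 38, 57, 76, 114, 228.
Compute 13^d (mod 229) for the divisors d until we hit 1:
13^1 ≡ 13 (mod 229)
13^2 ≡ 169 (mod 229)
13^3 ≡ 136 (mod 229)
13^4 ≡ 165 (mod 229)
13^6 ≡ 176 (mod 229)
13^12 ≡ 61 (mod 229)
13^19 ≡ 107 (mod 229)
13^38 ≡ 228 (mod 229)
13^57 ≡ 122 (mod 229)
13^76 ≡ 1 (mod 229) ✓
So ord_229(13) = 76.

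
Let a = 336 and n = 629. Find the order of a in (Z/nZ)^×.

36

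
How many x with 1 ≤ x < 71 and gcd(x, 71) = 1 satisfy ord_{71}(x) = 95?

0

φ(71) = 71 − 1 = 70 = 2 · 5 · 7.
Since (Z/71Z)^× is cyclic of order 70, the number of elements of order d is φ(d) when d | 70 and 0 otherwise.
Since 95 ∤ 70, the count is 0.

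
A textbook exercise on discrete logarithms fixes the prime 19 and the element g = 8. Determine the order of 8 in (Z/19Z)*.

6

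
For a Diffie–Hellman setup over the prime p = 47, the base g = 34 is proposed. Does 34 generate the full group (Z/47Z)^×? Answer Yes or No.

No

φ(47) = 47 − 1 = 46 = 2 · 23.
Test 34^(46/q) mod 47 for each prime factor q of 46:
34^23 ≡ 1 (mod 47)  [q = 2: ≡ 1 ✗]
34^2 ≡ 28 (mod 47)  [q = 23: ≢ 1 ✓]
34^23 ≡ 1 shows ord(34) | 23, strictly less than φ(47); not a primitive root.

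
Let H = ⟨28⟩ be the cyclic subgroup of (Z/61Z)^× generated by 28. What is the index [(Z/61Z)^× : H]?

3

By Lagrange's theorem, ord_61(28) divides φ(61) = 61 − 1 = 60 = 2^2 · 3 · 5.
Divisors of 60: 1, 2, 3, 4, 5, 6, 10, 12, 15, 20, 30, 60.
Check 28^d mod 61 for each divisor in increasing order:
28^1 ≡ 28
28^2 ≡ 52
28^3 ≡ 53
28^4 ≡ 20
28^5 ≡ 11
28^6 ≡ 3
28^10 ≡ 60
28^12 ≡ 9
28^15 ≡ 50
28^20 ≡ 1
The order of 28 is 20, so the subgroup it generates has 20 elements.
[(Z/61Z)^× : ⟨28⟩] = 60/20 = 3.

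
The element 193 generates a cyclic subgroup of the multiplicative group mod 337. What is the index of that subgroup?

4

Since 193 ∈ (Z/337Z)^×, its order divides φ(337) = 337 − 1 = 336 = 2^4 · 3 · 7.
Divisors of 336: 1, 2, 3, 4, 6, 7, 8, 12, 14, 16, 21, 24, 28, 42, 48, 56, 84, 112, 168, 336.
Test each divisor d:
193^1 ≡ 193 (mod 337)
193^2 ≡ 179 (mod 337)
193^3 ≡ 173 (mod 337)
193^4 ≡ 26 (mod 337)
193^6 ≡ 273 (mod 337)
193^7 ≡ 117 (mod 337)
193^8 ≡ 2 (mod 337)
193^12 ≡ 52 (mod 337)
193^14 ≡ 209 (mod 337)
193^16 ≡ 4 (mod 337)
193^21 ≡ 189 (mod 337)
193^24 ≡ 8 (mod 337)
193^28 ≡ 208 (mod 337)
193^42 ≡ 336 (mod 337)
193^48 ≡ 64 (mod 337)
193^56 ≡ 128 (mod 337)
193^84 ≡ 1 (mod 337) ✓
Thus |⟨193⟩| = ord(193) = 84.
The index is φ(337) / ord(193) = 336 / 84 = 4.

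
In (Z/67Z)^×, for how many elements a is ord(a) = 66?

φ(67) = 67 − 1 = 66 = 2 · 3 · 11.
In a cyclic group of order 66, there are φ(d) elements of order d for each divisor d of 66, and zero for non-divisors.
66 = 2 · 3 · 11 divides 66, and φ(66) = 20.

20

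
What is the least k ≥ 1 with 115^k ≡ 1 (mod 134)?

66

The order of 115 must divide φ(134) = φ(2)·φ(67) = 1·66 = 66 = 2 · 3 · 11.
Divisors of 66: 1, 2, 3, 6, 11, 22, 33, 66.
Evaluate successive powers at the divisors of 66:
115^1 ≡ 115 (mod 134)
115^2 ≡ 93 (mod 134)
115^3 ≡ 109 (mod 134)
115^6 ≡ 89 (mod 134)
115^11 ≡ 105 (mod 134)
115^22 ≡ 37 (mod 134)
115^33 ≡ 133 (mod 134)
115^66 ≡ 1 (mod 134) ✓
The smallest such exponent is 66, so the order of 115 is 66.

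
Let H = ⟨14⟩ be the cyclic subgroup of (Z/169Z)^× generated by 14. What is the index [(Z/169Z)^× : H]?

By Lagrange's theorem, ord_169(14) divides φ(169) = φ(13^2) = 13·(13−1) = 156 = 2^2 · 3 · 13.
Divisors of 156: 1, 2, 3, 4, 6, 12, 13, 26, 39, 52, 78, 156.
Compute 14^d (mod 169) for the divisors d until we hit 1:
14^1 ≡ 14
14^2 ≡ 27
14^3 ≡ 40
14^4 ≡ 53
14^6 ≡ 79
14^12 ≡ 157
14^13 ≡ 1
The order of 14 is 13, so the subgroup it generates has 13 elements.
[(Z/169Z)^× : ⟨14⟩] = 156/13 = 12.

12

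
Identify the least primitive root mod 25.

φ(25) = φ(5^2) = 5·(5−1) = 20 = 2^2 · 5.
g is a primitive root iff g^(20/q) ≢ 1 (mod 25) for each prime q ∈ {2, 5}.
g = 2: 2^10 ≡ 24; 2^4 ≡ 16 — none is 1, so 2 is a primitive root.
Hence the least primitive root of 25 is 2.

2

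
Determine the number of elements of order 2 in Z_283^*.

1

φ(283) = 283 − 1 = 282 = 2 · 3 · 47.
In a cyclic group of order 282, there are φ(d) elements of order d for each divisor d of 282, and zero for non-divisors.
2 | 282, and φ(2) = 2 − 1 = 1.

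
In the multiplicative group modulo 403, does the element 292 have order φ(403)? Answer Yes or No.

403 = 13 · 31 is a product of two distinct odd primes, so (Z/403Z)^× ≅ (Z/13Z)^× × (Z/31Z)^× is not cyclic.
No primitive root modulo 403 exists; in particular 292 is not one.

No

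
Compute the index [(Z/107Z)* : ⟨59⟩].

The order of 59 must divide φ(107) = 107 − 1 = 106 = 2 · 53.
Divisors of 106: 1, 2, 53, 106.
Check 59^d mod 107 for each divisor in increasing order:
59^1 ≡ 59 (mod 107)
59^2 ≡ 57 (mod 107)
59^53 ≡ 106 (mod 107)
59^106 ≡ 1 (mod 107) ✓
The order of 59 is 106, so the subgroup it generates has 106 elements.
[(Z/107Z)^× : ⟨59⟩] = 106/106 = 1.

1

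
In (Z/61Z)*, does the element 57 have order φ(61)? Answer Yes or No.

No

φ(61) = 61 − 1 = 60 = 2^2 · 3 · 5.
Test 57^(60/q) mod 61 for each prime factor q of 60:
57^30 ≡ 1 (mod 61)  [q = 2: ≡ 1 ✗]
57^20 ≡ 13 (mod 61)  [q = 3: ≢ 1 ✓]
57^12 ≡ 20 (mod 61)  [q = 5: ≢ 1 ✓]
Since 57^30 ≡ 1, the order of 57 divides 30 < 60, so 57 is not a primitive root.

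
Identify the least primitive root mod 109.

6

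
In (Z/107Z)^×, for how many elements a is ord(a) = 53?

52

φ(107) = 107 − 1 = 106 = 2 · 53.
In a cyclic group of order 106, there are φ(d) elements of order d for each divisor d of 106, and zero for non-divisors.
53 | 106, and φ(53) = 53 − 1 = 52.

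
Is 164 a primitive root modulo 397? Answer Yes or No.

φ(397) = 397 − 1 = 396 = 2^2 · 3^2 · 11.
Test 164^(396/q) mod 397 for each prime factor q of 396:
164^198 ≡ 396 (mod 397)  [q = 2: ≢ 1 ✓]
164^132 ≡ 362 (mod 397)  [q = 3: ≢ 1 ✓]
164^36 ≡ 333 (mod 397)  [q = 11: ≢ 1 ✓]
Every test exponent gives a nontrivial residue, hence 164 generates the full group.

Yes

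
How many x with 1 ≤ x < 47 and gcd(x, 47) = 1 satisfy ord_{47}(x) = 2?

1

φ(47) = 47 − 1 = 46 = 2 · 23.
In a cyclic group of order 46, there are φ(d) elements of order d for each divisor d of 46, and zero for non-divisors.
2 | 46, and φ(2) = 2 − 1 = 1.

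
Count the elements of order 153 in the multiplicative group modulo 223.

φ(223) = 223 − 1 = 222 = 2 · 3 · 37.
Since (Z/223Z)^× is cyclic of order 222, the number of elements of order d is φ(d) when d | 222 and 0 otherwise.
153 does not divide 222, so no element of (Z/223Z)^× has order 153.

0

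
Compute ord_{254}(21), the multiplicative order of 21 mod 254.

63

Since 21 ∈ (Z/254Z)^×, its order divides φ(254) = φ(2)·φ(127) = 1·126 = 126 = 2 · 3^2 · 7.
Divisors of 126: 1, 2, 3, 6, 7, 9, 14, 18, 21, 42, 63, 126.
Check 21^d mod 254 for each divisor in increasing order:
21^1 ≡ 21
21^2 ≡ 187
21^3 ≡ 117
21^6 ≡ 227
21^7 ≡ 195
21^9 ≡ 143
21^14 ≡ 179
21^18 ≡ 129
21^21 ≡ 107
21^42 ≡ 19
21^63 ≡ 1
The smallest such exponent is 63, so the order of 21 is 63.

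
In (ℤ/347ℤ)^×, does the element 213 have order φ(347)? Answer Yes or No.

φ(347) = 347 − 1 = 346 = 2 · 173.
An element g generates (Z/347Z)^× iff g^(346/q) ≢ 1 (mod 347) for each prime q ∈ {2, 173}.
213^173 ≡ 1 (mod 347)  [q = 2: ≡ 1 ✗]
213^2 ≡ 259 (mod 347)  [q = 173: ≢ 1 ✓]
213^173 ≡ 1 shows ord(213) | 173, strictly less than φ(347); not a primitive root.

No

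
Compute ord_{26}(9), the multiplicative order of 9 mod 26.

3

Since 9 ∈ (Z/26Z)^×, its order divides φ(26) = φ(2)·φ(13) = 1·12 = 12 = 2^2 · 3.
Divisors of 12: 1, 2, 3, 4, 6, 12.
Check 9^d mod 26 for each divisor in increasing order:
9^1 ≡ 9 (mod 26)
9^2 ≡ 3 (mod 26)
9^3 ≡ 1 (mod 26) ✓
Hence ord(9) = 3.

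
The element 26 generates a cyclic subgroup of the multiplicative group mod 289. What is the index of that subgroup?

2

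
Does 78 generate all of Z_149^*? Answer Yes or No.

Yes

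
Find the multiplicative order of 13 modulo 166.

Since 13 ∈ (Z/166Z)^×, its order divides φ(166) = φ(2)·φ(83) = 1·82 = 82 = 2 · 41.
Divisors of 82: 1, 2, 41, 82.
Compute 13^d (mod 166) for the divisors d until we hit 1:
13^1 ≡ 13 (mod 166)
13^2 ≡ 3 (mod 166)
13^41 ≡ 165 (mod 166)
13^82 ≡ 1 (mod 166) ✓
The smallest such exponent is 82, so the order of 13 is 82.

82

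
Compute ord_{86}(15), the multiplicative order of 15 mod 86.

21

ord(15) | φ(86) = φ(2)·φ(43) = 1·42 = 42 = 2 · 3 · 7.
Divisors of 42: 1, 2, 3, 6, 7, 14, 21, 42.
Check 15^d mod 86 for each divisor in increasing order:
15^1 ≡ 15 (mod 86)
15^2 ≡ 53 (mod 86)
15^3 ≡ 21 (mod 86)
15^6 ≡ 11 (mod 86)
15^7 ≡ 79 (mod 86)
15^14 ≡ 49 (mod 86)
15^21 ≡ 1 (mod 86) ✓
Therefore the multiplicative order of 15 modulo 86 is 21.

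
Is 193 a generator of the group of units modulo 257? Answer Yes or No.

φ(257) = 257 − 1 = 256 = 2^8.
193 is a primitive root mod 257 iff 193^(φ(257)/q) ≢ 1 for every prime q | φ(257), i.e. q ∈ {2}.
193^128 ≡ 1 (mod 257)  [q = 2: ≡ 1 ✗]
Since 193^128 ≡ 1, the order of 193 divides 128 < 256, so 193 is not a primitive root.

No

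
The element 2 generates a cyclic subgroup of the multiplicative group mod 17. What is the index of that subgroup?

By Lagrange's theorem, ord_17(2) divides φ(17) = 17 − 1 = 16 = 2^4.
Divisors of 16: 1, 2, 4, 8, 16.
Evaluate successive powers at the divisors of 16:
2^1 ≡ 2
2^2 ≡ 4
2^4 ≡ 16
2^8 ≡ 1
The order of 2 is 8, so the subgroup it generates has 8 elements.
Index = |(Z/17Z)^×| / |⟨2⟩| = 16 / 8 = 2.

2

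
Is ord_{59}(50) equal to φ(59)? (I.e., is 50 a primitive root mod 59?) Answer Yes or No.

Yes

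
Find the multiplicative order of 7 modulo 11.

ord(7) | φ(11) = 11 − 1 = 10 = 2 · 5.
Divisors of 10: 1, 2, 5, 10.
Compute 7^d (mod 11) for the divisors d until we hit 1:
7^1 ≡ 7 (mod 11)
7^2 ≡ 5 (mod 11)
7^5 ≡ 10 (mod 11)
7^10 ≡ 1 (mod 11) ✓
So ord_11(7) = 10.

10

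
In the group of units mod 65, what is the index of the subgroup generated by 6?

4

Since 6 ∈ (Z/65Z)^×, its order divides φ(65) = φ(5·13) = (5−1)·(13−1) = 4·12 = 48 = 2^4 · 3.
Divisors of 48: 1, 2, 3, 4, 6, 8, 12, 16, 24, 48.
Evaluate successive powers at the divisors of 48:
6^1 ≡ 6
6^2 ≡ 36
6^3 ≡ 21
6^4 ≡ 61
6^6 ≡ 51
6^8 ≡ 16
6^12 ≡ 1
So ord_65(6) = 12, hence |⟨6⟩| = 12.
The index is φ(65) / ord(6) = 48 / 12 = 4.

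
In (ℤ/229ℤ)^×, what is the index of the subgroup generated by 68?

6

ord(68) | φ(229) = 229 − 1 = 228 = 2^2 · 3 · 19.
Divisors of 228: 1, 2, 3, 4, 6, 12, 19, 38, 57, 76, 114, 228.
Evaluate successive powers at the divisors of 228:
68^1 ≡ 68 (mod 229)
68^2 ≡ 44 (mod 229)
68^3 ≡ 15 (mod 229)
68^4 ≡ 104 (mod 229)
68^6 ≡ 225 (mod 229)
68^12 ≡ 16 (mod 229)
68^19 ≡ 228 (mod 229)
68^38 ≡ 1 (mod 229) ✓
The order of 68 is 38, so the subgroup it generates has 38 elements.
Index = |(Z/229Z)^×| / |⟨68⟩| = 228 / 38 = 6.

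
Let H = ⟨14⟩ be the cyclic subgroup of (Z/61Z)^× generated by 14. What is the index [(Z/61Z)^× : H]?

Since 14 ∈ (Z/61Z)^×, its order divides φ(61) = 61 − 1 = 60 = 2^2 · 3 · 5.
Divisors of 60: 1, 2, 3, 4, 5, 6, 10, 12, 15, 20, 30, 60.
Compute 14^d (mod 61) for the divisors d until we hit 1:
14^1 ≡ 14 (mod 61)
14^2 ≡ 13 (mod 61)
14^3 ≡ 60 (mod 61)
14^4 ≡ 47 (mod 61)
14^5 ≡ 48 (mod 61)
14^6 ≡ 1 (mod 61) ✓
Thus |⟨14⟩| = ord(14) = 6.
Index = |(Z/61Z)^×| / |⟨14⟩| = 60 / 6 = 10.

10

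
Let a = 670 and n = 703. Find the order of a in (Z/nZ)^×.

18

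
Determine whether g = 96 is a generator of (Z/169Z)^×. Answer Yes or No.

φ(169) = φ(13^2) = 13·(13−1) = 156 = 2^2 · 3 · 13.
Test 96^(156/q) mod 169 for each prime factor q of 156:
96^78 ≡ 168 (mod 169)  [q = 2: ≢ 1 ✓]
96^52 ≡ 1 (mod 169)  [q = 3: ≡ 1 ✗]
96^12 ≡ 131 (mod 169)  [q = 13: ≢ 1 ✓]
96^52 ≡ 1 shows ord(96) | 52, strictly less than φ(169); not a primitive root.

No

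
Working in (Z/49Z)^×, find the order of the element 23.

The order of 23 must divide φ(49) = φ(7^2) = 7·(7−1) = 42 = 2 · 3 · 7.
Divisors of 42: 1, 2, 3, 6, 7, 14, 21, 42.
Check 23^d mod 49 for each divisor in increasing order:
23^1 ≡ 23 (mod 49)
23^2 ≡ 39 (mod 49)
23^3 ≡ 15 (mod 49)
23^6 ≡ 29 (mod 49)
23^7 ≡ 30 (mod 49)
23^14 ≡ 18 (mod 49)
23^21 ≡ 1 (mod 49) ✓
Therefore the multiplicative order of 23 modulo 49 is 21.

21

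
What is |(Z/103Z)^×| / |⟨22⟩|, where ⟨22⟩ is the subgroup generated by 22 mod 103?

3

ord(22) | φ(103) = 103 − 1 = 102 = 2 · 3 · 17.
Divisors of 102: 1, 2, 3, 6, 17, 34, 51, 102.
Check 22^d mod 103 for each divisor in increasing order:
22^1 ≡ 22
22^2 ≡ 72
22^3 ≡ 39
22^6 ≡ 79
22^17 ≡ 102
22^34 ≡ 1
Thus |⟨22⟩| = ord(22) = 34.
Index = |(Z/103Z)^×| / |⟨22⟩| = 102 / 34 = 3.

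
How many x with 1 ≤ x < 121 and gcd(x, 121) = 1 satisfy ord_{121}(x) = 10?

4

φ(121) = φ(11^2) = 11·(11−1) = 110 = 2 · 5 · 11.
Since (Z/121Z)^× is cyclic of order 110, the number of elements of order d is φ(d) when d | 110 and 0 otherwise.
10 = 2 · 5 divides 110, and φ(10) = 4.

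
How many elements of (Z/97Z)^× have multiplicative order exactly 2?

1

φ(97) = 97 − 1 = 96 = 2^5 · 3.
In a cyclic group of order 96, there are φ(d) elements of order d for each divisor d of 96, and zero for non-divisors.
2 | 96, and φ(2) = 2 − 1 = 1.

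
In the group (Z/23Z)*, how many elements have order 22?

φ(23) = 23 − 1 = 22 = 2 · 11.
Since (Z/23Z)^× is cyclic of order 22, the number of elements of order d is φ(d) when d | 22 and 0 otherwise.
22 = 2 · 11 divides 22, and φ(22) = 10.

10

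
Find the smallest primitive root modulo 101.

φ(101) = 101 − 1 = 100 = 2^2 · 5^2.
g is a primitive root iff g^(100/q) ≢ 1 (mod 101) for each prime q ∈ {2, 5}.
g = 2: 2^50 ≡ 100; 2^20 ≡ 95 — none is 1, so 2 is a primitive root.
Hence the least primitive root of 101 is 2.

2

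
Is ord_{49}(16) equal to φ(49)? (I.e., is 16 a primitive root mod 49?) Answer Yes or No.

No

φ(49) = φ(7^2) = 7·(7−1) = 42 = 2 · 3 · 7.
An element g generates (Z/49Z)^× iff g^(42/q) ≢ 1 (mod 49) for each prime q ∈ {2, 3, 7}.
16^21 ≡ 1 (mod 49)  [q = 2: ≡ 1 ✗]
16^14 ≡ 18 (mod 49)  [q = 3: ≢ 1 ✓]
16^6 ≡ 8 (mod 49)  [q = 7: ≢ 1 ✓]
The check at q = 2 fails, so 16 generates a proper subgroup.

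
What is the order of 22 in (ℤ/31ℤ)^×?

Since 22 ∈ (Z/31Z)^×, its order divides φ(31) = 31 − 1 = 30 = 2 · 3 · 5.
Divisors of 30: 1, 2, 3, 5, 6, 10, 15, 30.
Check 22^d mod 31 for each divisor in increasing order:
22^1 ≡ 22 (mod 31)
22^2 ≡ 19 (mod 31)
22^3 ≡ 15 (mod 31)
22^5 ≡ 6 (mod 31)
22^6 ≡ 8 (mod 31)
22^10 ≡ 5 (mod 31)
22^15 ≡ 30 (mod 31)
22^30 ≡ 1 (mod 31) ✓
Therefore the multiplicative order of 22 modulo 31 is 30.

30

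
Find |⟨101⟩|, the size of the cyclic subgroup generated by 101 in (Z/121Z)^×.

110

ord(101) | φ(121) = φ(11^2) = 11·(11−1) = 110 = 2 · 5 · 11.
Divisors of 110: 1, 2, 5, 10, 11, 22, 55, 110.
Compute 101^d (mod 121) for the divisors d until we hit 1:
101^1 ≡ 101
101^2 ≡ 37
101^5 ≡ 87
101^10 ≡ 67
101^11 ≡ 112
101^22 ≡ 81
101^55 ≡ 120
101^110 ≡ 1
Hence ord(101) = 110.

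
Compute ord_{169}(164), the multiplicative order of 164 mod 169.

ord(164) | φ(169) = φ(13^2) = 13·(13−1) = 156 = 2^2 · 3 · 13.
Divisors of 156: 1, 2, 3, 4, 6, 12, 13, 26, 39, 52, 78, 156.
Compute 164^d (mod 169) for the divisors d until we hit 1:
164^1 ≡ 164 (mod 169)
164^2 ≡ 25 (mod 169)
164^3 ≡ 44 (mod 169)
164^4 ≡ 118 (mod 169)
164^6 ≡ 77 (mod 169)
164^12 ≡ 14 (mod 169)
164^13 ≡ 99 (mod 169)
164^26 ≡ 168 (mod 169)
164^39 ≡ 70 (mod 169)
164^52 ≡ 1 (mod 169) ✓
The smallest such exponent is 52, so the order of 164 is 52.

52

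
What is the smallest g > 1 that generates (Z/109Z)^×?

6

φ(109) = 109 − 1 = 108 = 2^2 · 3^3.
g is a primitive root iff g^(108/q) ≢ 1 (mod 109) for each prime q ∈ {2, 3}.
g = 2: 2^54 ≡ 108; 2^36 ≡ 1 — hits 1, so not a primitive root.
g = 3: 3^54 ≡ 1 — hits 1, so not a primitive root.
g = 4: 4^54 ≡ 1 — hits 1, so not a primitive root.
g = 5: 5^54 ≡ 1 — hits 1, so not a primitive root.
g = 6: 6^54 ≡ 108; 6^36 ≡ 63 — none is 1, so 6 is a primitive root.
Hence the least primitive root of 109 is 6.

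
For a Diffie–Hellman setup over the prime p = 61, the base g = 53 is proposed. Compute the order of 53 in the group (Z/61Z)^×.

ord(53) | φ(61) = 61 − 1 = 60 = 2^2 · 3 · 5.
Divisors of 60: 1, 2, 3, 4, 5, 6, 10, 12, 15, 20, 30, 60.
Compute 53^d (mod 61) for the divisors d until we hit 1:
53^1 ≡ 53
53^2 ≡ 3
53^3 ≡ 37
53^4 ≡ 9
53^5 ≡ 50
53^6 ≡ 27
53^10 ≡ 60
53^12 ≡ 58
53^15 ≡ 11
53^20 ≡ 1
Hence ord(53) = 20.

20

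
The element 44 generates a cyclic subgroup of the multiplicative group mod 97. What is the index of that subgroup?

Since 44 ∈ (Z/97Z)^×, its order divides φ(97) = 97 − 1 = 96 = 2^5 · 3.
Divisors of 96: 1, 2, 3, 4, 6, 8, 12, 16, 24, 32, 48, 96.
Evaluate successive powers at the divisors of 96:
44^1 ≡ 44 (mod 97)
44^2 ≡ 93 (mod 97)
44^3 ≡ 18 (mod 97)
44^4 ≡ 16 (mod 97)
44^6 ≡ 33 (mod 97)
44^8 ≡ 62 (mod 97)
44^12 ≡ 22 (mod 97)
44^16 ≡ 61 (mod 97)
44^24 ≡ 96 (mod 97)
44^32 ≡ 35 (mod 97)
44^48 ≡ 1 (mod 97) ✓
So ord_97(44) = 48, hence |⟨44⟩| = 48.
The index is φ(97) / ord(44) = 96 / 48 = 2.

2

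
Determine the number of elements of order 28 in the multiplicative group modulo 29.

12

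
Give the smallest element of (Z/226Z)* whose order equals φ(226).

3

φ(226) = φ(2)·φ(113) = 1·112 = 112 = 2^4 · 7.
Test candidates g = 2, 3, … against the prime factors q ∈ {2, 7} of φ(226): g is a generator iff g^(112/q) ≢ 1 for every such q.
g = 2: gcd(2, 226) = 2 > 1, not a unit — skip.
g = 3: 3^56 ≡ 225; 3^16 ≡ 49 — none is 1, so 3 is a primitive root.
The smallest primitive root modulo 226 is 3.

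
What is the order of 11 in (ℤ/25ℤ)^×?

5

By Lagrange's theorem, ord_25(11) divides φ(25) = φ(5^2) = 5·(5−1) = 20 = 2^2 · 5.
Divisors of 20: 1, 2, 4, 5, 10, 20.
Compute 11^d (mod 25) for the divisors d until we hit 1:
11^1 ≡ 11 (mod 25)
11^2 ≡ 21 (mod 25)
11^4 ≡ 16 (mod 25)
11^5 ≡ 1 (mod 25) ✓
So ord_25(11) = 5.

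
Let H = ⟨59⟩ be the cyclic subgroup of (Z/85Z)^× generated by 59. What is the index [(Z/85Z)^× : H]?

8

By Lagrange's theorem, ord_85(59) divides φ(85) = φ(5·17) = (5−1)·(17−1) = 4·16 = 64 = 2^6.
Divisors of 64: 1, 2, 4, 8, 16, 32, 64.
Evaluate successive powers at the divisors of 64:
59^1 ≡ 59 (mod 85)
59^2 ≡ 81 (mod 85)
59^4 ≡ 16 (mod 85)
59^8 ≡ 1 (mod 85) ✓
Thus |⟨59⟩| = ord(59) = 8.
Index = |(Z/85Z)^×| / |⟨59⟩| = 64 / 8 = 8.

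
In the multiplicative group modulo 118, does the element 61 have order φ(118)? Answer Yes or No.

Yes

φ(118) = φ(2)·φ(59) = 1·58 = 58 = 2 · 29.
An element g generates (Z/118Z)^× iff g^(58/q) ≢ 1 (mod 118) for each prime q ∈ {2, 29}.
61^29 ≡ 117 (mod 118)  [q = 2: ≢ 1 ✓]
61^2 ≡ 63 (mod 118)  [q = 29: ≢ 1 ✓]
All checks pass, so 61 has order 58 and is a primitive root modulo 118.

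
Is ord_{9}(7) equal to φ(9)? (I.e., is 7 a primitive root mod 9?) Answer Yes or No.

No

φ(9) = φ(3^2) = 3·(3−1) = 6 = 2 · 3.
7 is a primitive root mod 9 iff 7^(φ(9)/q) ≢ 1 for every prime q | φ(9), i.e. q ∈ {2, 3}.
7^3 ≡ 1 (mod 9)  [q = 2: ≡ 1 ✗]
7^2 ≡ 4 (mod 9)  [q = 3: ≢ 1 ✓]
7^3 ≡ 1 shows ord(7) | 3, strictly less than φ(9); not a primitive root.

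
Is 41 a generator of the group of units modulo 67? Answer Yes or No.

Yes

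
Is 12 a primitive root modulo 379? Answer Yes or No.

φ(379) = 379 − 1 = 378 = 2 · 3^3 · 7.
It suffices to check that the order of 12 is not a proper divisor of 378: compute 12^(378/q) for q ∈ {2, 3, 7}.
12^189 ≡ 378 (mod 379)  [q = 2: ≢ 1 ✓]
12^126 ≡ 327 (mod 379)  [q = 3: ≢ 1 ✓]
12^54 ≡ 94 (mod 379)  [q = 7: ≢ 1 ✓]
Every test exponent gives a nontrivial residue, hence 12 generates the full group.

Yes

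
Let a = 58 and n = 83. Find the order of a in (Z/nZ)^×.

82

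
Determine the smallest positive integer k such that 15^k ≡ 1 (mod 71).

35

The order of 15 must divide φ(71) = 71 − 1 = 70 = 2 · 5 · 7.
Divisors of 70: 1, 2, 5, 7, 10, 14, 35, 70.
Evaluate successive powers at the divisors of 70:
15^1 ≡ 15 (mod 71)
15^2 ≡ 12 (mod 71)
15^5 ≡ 30 (mod 71)
15^7 ≡ 5 (mod 71)
15^10 ≡ 48 (mod 71)
15^14 ≡ 25 (mod 71)
15^35 ≡ 1 (mod 71) ✓
Hence ord(15) = 35.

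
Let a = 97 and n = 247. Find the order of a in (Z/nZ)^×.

36

The order of 97 must divide φ(247) = φ(13·19) = (13−1)·(19−1) = 12·18 = 216 = 2^3 · 3^3.
Divisors of 216: 1, 2, 3, 4, 6, 8, 9, 12, 18, 24, 27, 36, 54, 72, 108, 216.
Test each divisor d:
97^1 ≡ 97 (mod 247)
97^2 ≡ 23 (mod 247)
97^3 ≡ 8 (mod 247)
97^4 ≡ 35 (mod 247)
97^6 ≡ 64 (mod 247)
97^8 ≡ 237 (mod 247)
97^9 ≡ 18 (mod 247)
97^12 ≡ 144 (mod 247)
97^18 ≡ 77 (mod 247)
97^24 ≡ 235 (mod 247)
97^27 ≡ 151 (mod 247)
97^36 ≡ 1 (mod 247) ✓
Hence ord(97) = 36.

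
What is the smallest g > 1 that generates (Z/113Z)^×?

φ(113) = 113 − 1 = 112 = 2^4 · 7.
Test candidates g = 2, 3, … against the prime factors q ∈ {2, 7} of φ(113): g is a generator iff g^(112/q) ≢ 1 for every such q.
g = 2: 2^56 ≡ 1 — hits 1, so not a primitive root.
g = 3: 3^56 ≡ 112; 3^16 ≡ 49 — none is 1, so 3 is a primitive root.
Hence the least primitive root of 113 is 3.

3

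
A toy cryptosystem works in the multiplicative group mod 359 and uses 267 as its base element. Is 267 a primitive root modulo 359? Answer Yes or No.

Yes

φ(359) = 359 − 1 = 358 = 2 · 179.
267 is a primitive root mod 359 iff 267^(φ(359)/q) ≢ 1 for every prime q | φ(359), i.e. q ∈ {2, 179}.
267^179 ≡ 358 (mod 359)  [q = 2: ≢ 1 ✓]
267^2 ≡ 207 (mod 359)  [q = 179: ≢ 1 ✓]
None equal 1, so ord_359(267) = 358: 267 is a primitive root.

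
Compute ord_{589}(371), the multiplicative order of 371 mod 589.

ord(371) | φ(589) = φ(19·31) = (19−1)·(31−1) = 18·30 = 540 = 2^2 · 3^3 · 5.
Divisors of 540: 1, 2, 3, 4, 5, 6, 9, 10, 12, 15, 18, 20, 27, 30, 36, 45, 54, 60, 90, 108, 135, 180, 270, 540.
Check 371^d mod 589 for each divisor in increasing order:
371^1 ≡ 371
371^2 ≡ 404
371^3 ≡ 278
371^4 ≡ 63
371^5 ≡ 402
371^6 ≡ 125
371^9 ≡ 588
371^10 ≡ 218
371^12 ≡ 311
371^15 ≡ 464
371^18 ≡ 1
Hence ord(371) = 18.

18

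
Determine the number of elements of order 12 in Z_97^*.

φ(97) = 97 − 1 = 96 = 2^5 · 3.
Since (Z/97Z)^× is cyclic of order 96, the number of elements of order d is φ(d) when d | 96 and 0 otherwise.
12 = 2^2 · 3 divides 96, and φ(12) = 4.

4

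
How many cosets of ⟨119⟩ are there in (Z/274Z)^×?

Since 119 ∈ (Z/274Z)^×, its order divides φ(274) = φ(2)·φ(137) = 1·136 = 136 = 2^3 · 17.
Divisors of 136: 1, 2, 4, 8, 17, 34, 68, 136.
Compute 119^d (mod 274) for the divisors d until we hit 1:
119^1 ≡ 119 (mod 274)
119^2 ≡ 187 (mod 274)
119^4 ≡ 171 (mod 274)
119^8 ≡ 197 (mod 274)
119^17 ≡ 1 (mod 274) ✓
Thus |⟨119⟩| = ord(119) = 17.
Index = |(Z/274Z)^×| / |⟨119⟩| = 136 / 17 = 8.

8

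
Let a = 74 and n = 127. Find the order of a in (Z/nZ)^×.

63

Since 74 ∈ (Z/127Z)^×, its order divides φ(127) = 127 − 1 = 126 = 2 · 3^2 · 7.
Divisors of 126: 1, 2, 3, 6, 7, 9, 14, 18, 21, 42, 63, 126.
Check 74^d mod 127 for each divisor in increasing order:
74^1 ≡ 74 (mod 127)
74^2 ≡ 15 (mod 127)
74^3 ≡ 94 (mod 127)
74^6 ≡ 73 (mod 127)
74^7 ≡ 68 (mod 127)
74^9 ≡ 4 (mod 127)
74^14 ≡ 52 (mod 127)
74^18 ≡ 16 (mod 127)
74^21 ≡ 107 (mod 127)
74^42 ≡ 19 (mod 127)
74^63 ≡ 1 (mod 127) ✓
The smallest such exponent is 63, so the order of 74 is 63.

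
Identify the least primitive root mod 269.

2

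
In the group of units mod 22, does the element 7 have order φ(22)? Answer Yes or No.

Yes

φ(22) = φ(2)·φ(11) = 1·10 = 10 = 2 · 5.
7 is a primitive root mod 22 iff 7^(φ(22)/q) ≢ 1 for every prime q | φ(22), i.e. q ∈ {2, 5}.
7^5 ≡ 21 (mod 22)  [q = 2: ≢ 1 ✓]
7^2 ≡ 5 (mod 22)  [q = 5: ≢ 1 ✓]
Every test exponent gives a nontrivial residue, hence 7 generates the full group.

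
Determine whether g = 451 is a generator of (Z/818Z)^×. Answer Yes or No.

φ(818) = φ(2)·φ(409) = 1·408 = 408 = 2^3 · 3 · 17.
An element g generates (Z/818Z)^× iff g^(408/q) ≢ 1 (mod 818) for each prime q ∈ {2, 3, 17}.
451^204 ≡ 817 (mod 818)  [q = 2: ≢ 1 ✓]
451^136 ≡ 53 (mod 818)  [q = 3: ≢ 1 ✓]
451^24 ≡ 589 (mod 818)  [q = 17: ≢ 1 ✓]
All checks pass, so 451 has order 408 and is a primitive root modulo 818.

Yes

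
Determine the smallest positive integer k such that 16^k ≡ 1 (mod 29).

7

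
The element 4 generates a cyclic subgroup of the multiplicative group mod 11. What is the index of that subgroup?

2

By Lagrange's theorem, ord_11(4) divides φ(11) = 11 − 1 = 10 = 2 · 5.
Divisors of 10: 1, 2, 5, 10.
Check 4^d mod 11 for each divisor in increasing order:
4^1 ≡ 4 (mod 11)
4^2 ≡ 5 (mod 11)
4^5 ≡ 1 (mod 11) ✓
Thus |⟨4⟩| = ord(4) = 5.
The index is φ(11) / ord(4) = 10 / 5 = 2.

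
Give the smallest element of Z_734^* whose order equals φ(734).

φ(734) = φ(2)·φ(367) = 1·366 = 366 = 2 · 3 · 61.
Test candidates g = 2, 3, … against the prime factors q ∈ {2, 3, 61} of φ(734): g is a generator iff g^(366/q) ≢ 1 for every such q.
g = 2: gcd(2, 734) = 2 > 1, not a unit — skip.
g = 3: 3^183 ≡ 733; 3^122 ≡ 1 — hits 1, so not a primitive root.
g = 4: gcd(4, 734) = 2 > 1, not a unit — skip.
g = 5: 5^183 ≡ 733; 5^122 ≡ 1 — hits 1, so not a primitive root.
g = 6: gcd(6, 734) = 2 > 1, not a unit — skip.
g = 7: 7^183 ≡ 1 — hits 1, so not a primitive root.
g = 8: gcd(8, 734) = 2 > 1, not a unit — skip.
g = 9: 9^183 ≡ 1 — hits 1, so not a primitive root.
g = 10: gcd(10, 734) = 2 > 1, not a unit — skip.
g = 11: 11^183 ≡ 733; 11^122 ≡ 283; 11^6 ≡ 419 — none is 1, so 11 is a primitive root.
Hence the least primitive root of 734 is 11.

11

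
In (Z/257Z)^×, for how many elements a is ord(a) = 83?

φ(257) = 257 − 1 = 256 = 2^8.
In a cyclic group of order 256, there are φ(d) elements of order d for each divisor d of 256, and zero for non-divisors.
Here 256 is not a multiple of 83, so there are no elements of order 83.

0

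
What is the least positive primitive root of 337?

10

φ(337) = 337 − 1 = 336 = 2^4 · 3 · 7.
g is a primitive root iff g^(336/q) ≢ 1 (mod 337) for each prime q ∈ {2, 3, 7}.
g = 2: 2^168 ≡ 1 — hits 1, so not a primitive root.
g = 3: 3^168 ≡ 1 — hits 1, so not a primitive root.
g = 4: 4^168 ≡ 1 — hits 1, so not a primitive root.
g = 5: 5^168 ≡ 336; 5^112 ≡ 1 — hits 1, so not a primitive root.
g = 6: 6^168 ≡ 1 — hits 1, so not a primitive root.
g = 7: 7^168 ≡ 1 — hits 1, so not a primitive root.
g = 8: 8^168 ≡ 1 — hits 1, so not a primitive root.
g = 9: 9^168 ≡ 1 — hits 1, so not a primitive root.
g = 10: 10^168 ≡ 336; 10^112 ≡ 128; 10^48 ≡ 175 — none is 1, so 10 is a primitive root.
The smallest primitive root modulo 337 is 10.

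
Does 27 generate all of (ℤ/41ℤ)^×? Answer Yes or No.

φ(41) = 41 − 1 = 40 = 2^3 · 5.
It suffices to check that the order of 27 is not a proper divisor of 40: compute 27^(40/q) for q ∈ {2, 5}.
27^20 ≡ 40 (mod 41)  [q = 2: ≢ 1 ✓]
27^8 ≡ 1 (mod 41)  [q = 5: ≡ 1 ✗]
The check at q = 5 fails, so 27 generates a proper subgroup.

No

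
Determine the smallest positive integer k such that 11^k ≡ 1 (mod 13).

12

ord(11) | φ(13) = 13 − 1 = 12 = 2^2 · 3.
Divisors of 12: 1, 2, 3, 4, 6, 12.
Compute 11^d (mod 13) for the divisors d until we hit 1:
11^1 ≡ 11 (mod 13)
11^2 ≡ 4 (mod 13)
11^3 ≡ 5 (mod 13)
11^4 ≡ 3 (mod 13)
11^6 ≡ 12 (mod 13)
11^12 ≡ 1 (mod 13) ✓
The smallest such exponent is 12, so the order of 11 is 12.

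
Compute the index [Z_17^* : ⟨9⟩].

By Lagrange's theorem, ord_17(9) divides φ(17) = 17 − 1 = 16 = 2^4.
Divisors of 16: 1, 2, 4, 8, 16.
Evaluate successive powers at the divisors of 16:
9^1 ≡ 9 (mod 17)
9^2 ≡ 13 (mod 17)
9^4 ≡ 16 (mod 17)
9^8 ≡ 1 (mod 17) ✓
So ord_17(9) = 8, hence |⟨9⟩| = 8.
[(Z/17Z)^× : ⟨9⟩] = 16/8 = 2.

2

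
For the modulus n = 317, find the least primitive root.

φ(317) = 317 − 1 = 316 = 2^2 · 79.
g is a primitive root iff g^(316/q) ≢ 1 (mod 317) for each prime q ∈ {2, 79}.
g = 2: 2^158 ≡ 316; 2^4 ≡ 16 — none is 1, so 2 is a primitive root.
The smallest primitive root modulo 317 is 2.

2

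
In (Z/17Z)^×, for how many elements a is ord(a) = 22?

φ(17) = 17 − 1 = 16 = 2^4.
(Z/17Z)^× is cyclic (|G| = 16); a cyclic group of order m has exactly φ(d) elements of each order d | m, and none otherwise.
Since 22 ∤ 16, the count is 0.

0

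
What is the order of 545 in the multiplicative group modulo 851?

The order of 545 must divide φ(851) = φ(23·37) = (23−1)·(37−1) = 22·36 = 792 = 2^3 · 3^2 · 11.
Divisors of 792: 1, 2, 3, 4, 6, 8, 9, 11, 12, 18, 22, 24, 33, 36, 44, 66, 72, 88, 99, 132, 198, 264, 396, 792.
Test each divisor d:
545^1 ≡ 545
545^2 ≡ 26
545^3 ≡ 554
545^4 ≡ 676
545^6 ≡ 556
545^8 ≡ 840
545^9 ≡ 813
545^11 ≡ 714
545^12 ≡ 223
545^18 ≡ 593
545^22 ≡ 47
545^24 ≡ 371
545^33 ≡ 369
545^36 ≡ 186
545^44 ≡ 507
545^66 ≡ 1
Hence ord(545) = 66.

66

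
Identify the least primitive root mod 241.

7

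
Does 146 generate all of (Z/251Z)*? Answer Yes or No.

Yes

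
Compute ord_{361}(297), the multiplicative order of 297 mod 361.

By Lagrange's theorem, ord_361(297) divides φ(361) = φ(19^2) = 19·(19−1) = 342 = 2 · 3^2 · 19.
Divisors of 342: 1, 2, 3, 6, 9, 18, 19, 38, 57, 114, 171, 342.
Check 297^d mod 361 for each divisor in increasing order:
297^1 ≡ 297
297^2 ≡ 125
297^3 ≡ 303
297^6 ≡ 115
297^9 ≡ 189
297^18 ≡ 343
297^19 ≡ 69
297^38 ≡ 68
297^57 ≡ 360
297^114 ≡ 1
The smallest such exponent is 114, so the order of 297 is 114.

114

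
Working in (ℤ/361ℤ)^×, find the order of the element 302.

ord(302) | φ(361) = φ(19^2) = 19·(19−1) = 342 = 2 · 3^2 · 19.
Divisors of 342: 1, 2, 3, 6, 9, 18, 19, 38, 57, 114, 171, 342.
Compute 302^d (mod 361) for the divisors d until we hit 1:
302^1 ≡ 302 (mod 361)
302^2 ≡ 232 (mod 361)
302^3 ≡ 30 (mod 361)
302^6 ≡ 178 (mod 361)
302^9 ≡ 286 (mod 361)
302^18 ≡ 210 (mod 361)
302^19 ≡ 245 (mod 361)
302^38 ≡ 99 (mod 361)
302^57 ≡ 68 (mod 361)
302^114 ≡ 292 (mod 361)
302^171 ≡ 1 (mod 361) ✓
The smallest such exponent is 171, so the order of 302 is 171.

171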